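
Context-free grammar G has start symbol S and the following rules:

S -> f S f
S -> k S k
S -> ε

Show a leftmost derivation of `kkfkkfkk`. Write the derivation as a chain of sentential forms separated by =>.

S => kSk => kkSkk => kkfSfkk => kkfkSkfkk => kkfkkfkk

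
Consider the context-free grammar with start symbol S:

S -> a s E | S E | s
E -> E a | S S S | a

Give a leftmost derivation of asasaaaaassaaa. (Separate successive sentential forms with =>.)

S=>asE=>asEa=>asEaa=>asEaaa=>asSSSaaa=>asSESSaaa=>asasEESSaaa=>asasEaESSaaa=>asasEaaESSaaa=>asasaaaESSaaa=>asasaaaEaSSaaa=>asasaaaaaSSaaa=>asasaaaaasSaaa=>asasaaaaassaaa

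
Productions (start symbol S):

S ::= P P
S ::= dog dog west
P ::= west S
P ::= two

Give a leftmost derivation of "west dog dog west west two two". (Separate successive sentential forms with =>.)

S => P P => west S P => west dog dog west P => west dog dog west west S => west dog dog west west P P => west dog dog west west two P => west dog dog west west two two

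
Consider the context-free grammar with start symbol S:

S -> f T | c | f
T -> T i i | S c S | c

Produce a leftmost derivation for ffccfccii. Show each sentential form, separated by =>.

S=>fT=>fTii=>fScSii=>ffTcSii=>ffScScSii=>ffccScSii=>ffccfcSii=>ffccfccii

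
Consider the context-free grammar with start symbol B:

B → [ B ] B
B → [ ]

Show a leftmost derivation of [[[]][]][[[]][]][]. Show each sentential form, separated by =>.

B => [B]B => [[B]B]B => [[[]]B]B => [[[]][]]B => [[[]][]][B]B => [[[]][]][[B]B]B => [[[]][]][[[]]B]B => [[[]][]][[[]][]]B => [[[]][]][[[]][]][]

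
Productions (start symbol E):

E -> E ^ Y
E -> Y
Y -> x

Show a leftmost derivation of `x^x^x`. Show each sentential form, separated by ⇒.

E ⇒ E^Y ⇒ E^Y^Y ⇒ Y^Y^Y ⇒ x^Y^Y ⇒ x^x^Y ⇒ x^x^x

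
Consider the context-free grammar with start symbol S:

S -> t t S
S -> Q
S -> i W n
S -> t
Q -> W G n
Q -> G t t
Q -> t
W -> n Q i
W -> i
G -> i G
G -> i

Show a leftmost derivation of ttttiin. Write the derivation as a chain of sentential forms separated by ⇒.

S ⇒ ttS   [S -> t t S]
ttS ⇒ ttttS   [S -> t t S]
ttttS ⇒ ttttQ   [S -> Q]
ttttQ ⇒ ttttWGn   [Q -> W G n]
ttttWGn ⇒ ttttiGn   [W -> i]
ttttiGn ⇒ ttttiin   [G -> i]

S ⇒ ttS ⇒ ttttS ⇒ ttttQ ⇒ ttttWGn ⇒ ttttiGn ⇒ ttttiin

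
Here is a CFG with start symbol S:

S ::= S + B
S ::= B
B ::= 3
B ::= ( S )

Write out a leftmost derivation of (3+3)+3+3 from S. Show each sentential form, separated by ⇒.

S ⇒ S+B ⇒ S+B+B ⇒ B+B+B ⇒ (S)+B+B ⇒ (S+B)+B+B ⇒ (B+B)+B+B ⇒ (3+B)+B+B ⇒ (3+3)+B+B ⇒ (3+3)+3+B ⇒ (3+3)+3+3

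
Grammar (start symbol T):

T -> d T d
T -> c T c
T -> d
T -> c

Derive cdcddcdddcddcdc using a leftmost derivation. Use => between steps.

T => cTc   [T -> c T c]
cTc => cdTdc   [T -> d T d]
cdTdc => cdcTcdc   [T -> c T c]
cdcTcdc => cdcdTdcdc   [T -> d T d]
cdcdTdcdc => cdcddTddcdc   [T -> d T d]
cdcddTddcdc => cdcddcTcddcdc   [T -> c T c]
cdcddcTcddcdc => cdcddcdTdcddcdc   [T -> d T d]
cdcddcdTdcddcdc => cdcddcdddcddcdc   [T -> d]

T=>cTc=>cdTdc=>cdcTcdc=>cdcdTdcdc=>cdcddTddcdc=>cdcddcTcddcdc=>cdcddcdTdcddcdc=>cdcddcdddcddcdc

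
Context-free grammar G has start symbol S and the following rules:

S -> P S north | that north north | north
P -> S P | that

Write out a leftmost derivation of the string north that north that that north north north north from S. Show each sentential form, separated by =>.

S => P S north   [S -> P S north]
P S north => S P S north   [P -> S P]
S P S north => north P S north   [S -> north]
north P S north => north that S north   [P -> that]
north that S north => north that P S north north   [S -> P S north]
north that P S north north => north that S P S north north   [P -> S P]
north that S P S north north => north that north P S north north   [S -> north]
north that north P S north north => north that north that S north north   [P -> that]
north that north that S north north => north that north that that north north north north   [S -> that north north]

S => P S north => S P S north => north P S north => north that S north => north that P S north north => north that S P S north north => north that north P S north north => north that north that S north north => north that north that that north north north north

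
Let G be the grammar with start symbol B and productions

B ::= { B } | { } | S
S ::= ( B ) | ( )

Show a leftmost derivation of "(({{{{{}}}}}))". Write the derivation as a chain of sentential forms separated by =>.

B => S => (B) => (S) => ((B)) => (({B})) => (({{B}})) => (({{{B}}})) => (({{{{B}}}})) => (({{{{{}}}}}))

B => S   [B ::= S]
S => (B)   [S ::= ( B )]
(B) => (S)   [B ::= S]
(S) => ((B))   [S ::= ( B )]
((B)) => (({B}))   [B ::= { B }]
(({B})) => (({{B}}))   [B ::= { B }]
(({{B}})) => (({{{B}}}))   [B ::= { B }]
(({{{B}}})) => (({{{{B}}}}))   [B ::= { B }]
(({{{{B}}}})) => (({{{{{}}}}}))   [B ::= { }]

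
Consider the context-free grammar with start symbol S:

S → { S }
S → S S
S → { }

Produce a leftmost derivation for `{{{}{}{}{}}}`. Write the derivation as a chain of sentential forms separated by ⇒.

S⇒{S}⇒{{S}}⇒{{SS}}⇒{{SSS}}⇒{{SSSS}}⇒{{{}SSS}}⇒{{{}{}SS}}⇒{{{}{}{}S}}⇒{{{}{}{}{}}}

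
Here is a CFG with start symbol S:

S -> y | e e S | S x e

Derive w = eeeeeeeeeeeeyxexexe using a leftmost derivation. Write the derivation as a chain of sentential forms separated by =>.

S => Sxe => eeSxe => eeeeSxe => eeeeeeSxe => eeeeeeeeSxe => eeeeeeeeeeSxe => eeeeeeeeeeSxexe => eeeeeeeeeeeeSxexe => eeeeeeeeeeeeSxexexe => eeeeeeeeeeeeyxexexe

S => Sxe   [S -> S x e]
Sxe => eeSxe   [S -> e e S]
eeSxe => eeeeSxe   [S -> e e S]
eeeeSxe => eeeeeeSxe   [S -> e e S]
eeeeeeSxe => eeeeeeeeSxe   [S -> e e S]
eeeeeeeeSxe => eeeeeeeeeeSxe   [S -> e e S]
eeeeeeeeeeSxe => eeeeeeeeeeSxexe   [S -> S x e]
eeeeeeeeeeSxexe => eeeeeeeeeeeeSxexe   [S -> e e S]
eeeeeeeeeeeeSxexe => eeeeeeeeeeeeSxexexe   [S -> S x e]
eeeeeeeeeeeeSxexexe => eeeeeeeeeeeeyxexexe   [S -> y]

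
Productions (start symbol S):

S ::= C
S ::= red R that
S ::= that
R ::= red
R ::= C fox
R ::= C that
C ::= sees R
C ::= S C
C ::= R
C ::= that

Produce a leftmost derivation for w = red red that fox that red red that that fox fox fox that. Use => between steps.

S => red R that => red C fox that => red S C fox that => red red R that C fox that => red red C fox that C fox that => red red that fox that C fox that => red red that fox that S C fox that => red red that fox that red R that C fox that => red red that fox that red red that C fox that => red red that fox that red red that R fox that => red red that fox that red red that C fox fox that => red red that fox that red red that R fox fox that => red red that fox that red red that C fox fox fox that => red red that fox that red red that that fox fox fox that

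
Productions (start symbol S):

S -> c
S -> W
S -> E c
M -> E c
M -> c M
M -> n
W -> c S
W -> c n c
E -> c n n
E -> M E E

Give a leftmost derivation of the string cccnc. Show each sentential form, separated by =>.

S => W   [S -> W]
W => cS   [W -> c S]
cS => cW   [S -> W]
cW => ccS   [W -> c S]
ccS => ccW   [S -> W]
ccW => cccnc   [W -> c n c]

S => W => cS => cW => ccS => ccW => cccnc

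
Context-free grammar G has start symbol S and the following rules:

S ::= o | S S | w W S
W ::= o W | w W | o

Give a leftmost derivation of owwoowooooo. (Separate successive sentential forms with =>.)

S => SS => SSS => oSS => oSSS => owWSSS => owwWSSS => owwoWSSS => owwooWSSS => owwoowWSSS => owwoowoWSSS => owwoowooSSS => owwoowoooSS => owwoowooooS => owwoowooooo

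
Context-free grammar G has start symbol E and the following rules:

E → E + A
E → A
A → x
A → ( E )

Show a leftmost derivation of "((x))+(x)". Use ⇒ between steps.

E⇒E+A⇒A+A⇒(E)+A⇒(A)+A⇒((E))+A⇒((A))+A⇒((x))+A⇒((x))+(E)⇒((x))+(A)⇒((x))+(x)

E ⇒ E+A   [E → E + A]
E+A ⇒ A+A   [E → A]
A+A ⇒ (E)+A   [A → ( E )]
(E)+A ⇒ (A)+A   [E → A]
(A)+A ⇒ ((E))+A   [A → ( E )]
((E))+A ⇒ ((A))+A   [E → A]
((A))+A ⇒ ((x))+A   [A → x]
((x))+A ⇒ ((x))+(E)   [A → ( E )]
((x))+(E) ⇒ ((x))+(A)   [E → A]
((x))+(A) ⇒ ((x))+(x)   [A → x]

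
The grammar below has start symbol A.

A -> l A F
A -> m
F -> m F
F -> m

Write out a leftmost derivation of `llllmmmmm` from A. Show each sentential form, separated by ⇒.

A⇒lAF⇒llAFF⇒lllAFFF⇒llllAFFFF⇒llllmFFFF⇒llllmmFFF⇒llllmmmFF⇒llllmmmmF⇒llllmmmmm

A ⇒ lAF   [A -> l A F]
lAF ⇒ llAFF   [A -> l A F]
llAFF ⇒ lllAFFF   [A -> l A F]
lllAFFF ⇒ llllAFFFF   [A -> l A F]
llllAFFFF ⇒ llllmFFFF   [A -> m]
llllmFFFF ⇒ llllmmFFF   [F -> m]
llllmmFFF ⇒ llllmmmFF   [F -> m]
llllmmmFF ⇒ llllmmmmF   [F -> m]
llllmmmmF ⇒ llllmmmmm   [F -> m]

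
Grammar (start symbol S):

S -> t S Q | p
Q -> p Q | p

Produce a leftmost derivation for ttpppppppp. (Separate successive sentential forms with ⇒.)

S ⇒ tSQ ⇒ ttSQQ ⇒ ttpQQ ⇒ ttppQQ ⇒ ttpppQQ ⇒ ttppppQQ ⇒ ttpppppQQ ⇒ ttppppppQ ⇒ ttpppppppQ ⇒ ttpppppppp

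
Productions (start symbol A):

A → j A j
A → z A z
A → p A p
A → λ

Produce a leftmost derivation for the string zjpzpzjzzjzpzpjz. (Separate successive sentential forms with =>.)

A => zAz => zjAjz => zjpApjz => zjpzAzpjz => zjpzpApzpjz => zjpzpzAzpzpjz => zjpzpzjAjzpzpjz => zjpzpzjzAzjzpzpjz => zjpzpzjzzjzpzpjz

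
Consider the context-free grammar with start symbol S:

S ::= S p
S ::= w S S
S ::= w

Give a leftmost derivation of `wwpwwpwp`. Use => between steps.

S=>wSS=>wSpS=>wwpS=>wwpwSS=>wwpwSpS=>wwpwwpS=>wwpwwpSp=>wwpwwpwp

S => wSS   [S ::= w S S]
wSS => wSpS   [S ::= S p]
wSpS => wwpS   [S ::= w]
wwpS => wwpwSS   [S ::= w S S]
wwpwSS => wwpwSpS   [S ::= S p]
wwpwSpS => wwpwwpS   [S ::= w]
wwpwwpS => wwpwwpSp   [S ::= S p]
wwpwwpSp => wwpwwpwp   [S ::= w]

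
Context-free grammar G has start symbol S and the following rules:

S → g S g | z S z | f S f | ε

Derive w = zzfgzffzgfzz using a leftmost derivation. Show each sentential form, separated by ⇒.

S⇒zSz⇒zzSzz⇒zzfSfzz⇒zzfgSgfzz⇒zzfgzSzgfzz⇒zzfgzfSfzgfzz⇒zzfgzffzgfzz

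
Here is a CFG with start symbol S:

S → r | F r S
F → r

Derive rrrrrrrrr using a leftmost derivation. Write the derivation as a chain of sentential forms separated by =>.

S => FrS => rrS => rrFrS => rrrrS => rrrrFrS => rrrrrrS => rrrrrrFrS => rrrrrrrrS => rrrrrrrrr

S => FrS   [S → F r S]
FrS => rrS   [F → r]
rrS => rrFrS   [S → F r S]
rrFrS => rrrrS   [F → r]
rrrrS => rrrrFrS   [S → F r S]
rrrrFrS => rrrrrrS   [F → r]
rrrrrrS => rrrrrrFrS   [S → F r S]
rrrrrrFrS => rrrrrrrrS   [F → r]
rrrrrrrrS => rrrrrrrrr   [S → r]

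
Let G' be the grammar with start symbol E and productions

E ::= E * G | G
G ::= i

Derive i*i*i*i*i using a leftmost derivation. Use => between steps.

E => E*G   [E ::= E * G]
E*G => E*G*G   [E ::= E * G]
E*G*G => E*G*G*G   [E ::= E * G]
E*G*G*G => E*G*G*G*G   [E ::= E * G]
E*G*G*G*G => G*G*G*G*G   [E ::= G]
G*G*G*G*G => i*G*G*G*G   [G ::= i]
i*G*G*G*G => i*i*G*G*G   [G ::= i]
i*i*G*G*G => i*i*i*G*G   [G ::= i]
i*i*i*G*G => i*i*i*i*G   [G ::= i]
i*i*i*i*G => i*i*i*i*i   [G ::= i]

E=>E*G=>E*G*G=>E*G*G*G=>E*G*G*G*G=>G*G*G*G*G=>i*G*G*G*G=>i*i*G*G*G=>i*i*i*G*G=>i*i*i*i*G=>i*i*i*i*i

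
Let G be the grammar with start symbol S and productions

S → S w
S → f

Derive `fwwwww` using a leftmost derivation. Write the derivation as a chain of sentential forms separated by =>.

S => Sw => Sww => Swww => Swwww => Swwwww => fwwwww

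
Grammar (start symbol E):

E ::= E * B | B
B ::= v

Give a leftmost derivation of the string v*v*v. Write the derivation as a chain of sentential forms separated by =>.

E => E*B => E*B*B => B*B*B => v*B*B => v*v*B => v*v*v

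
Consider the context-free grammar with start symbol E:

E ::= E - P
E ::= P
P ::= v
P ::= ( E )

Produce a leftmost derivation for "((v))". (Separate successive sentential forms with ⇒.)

E ⇒ P ⇒ (E) ⇒ (P) ⇒ ((E)) ⇒ ((P)) ⇒ ((v))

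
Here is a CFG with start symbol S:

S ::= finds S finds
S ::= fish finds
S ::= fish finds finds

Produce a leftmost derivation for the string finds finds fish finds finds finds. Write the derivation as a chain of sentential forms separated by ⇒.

S ⇒ finds S finds ⇒ finds finds S finds finds ⇒ finds finds fish finds finds finds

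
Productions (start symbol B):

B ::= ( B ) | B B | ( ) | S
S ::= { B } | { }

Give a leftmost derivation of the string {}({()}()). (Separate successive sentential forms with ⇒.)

B ⇒ BB ⇒ SB ⇒ {}B ⇒ {}(B) ⇒ {}(BB) ⇒ {}(SB) ⇒ {}({B}B) ⇒ {}({()}B) ⇒ {}({()}())

B ⇒ BB   [B ::= B B]
BB ⇒ SB   [B ::= S]
SB ⇒ {}B   [S ::= { }]
{}B ⇒ {}(B)   [B ::= ( B )]
{}(B) ⇒ {}(BB)   [B ::= B B]
{}(BB) ⇒ {}(SB)   [B ::= S]
{}(SB) ⇒ {}({B}B)   [S ::= { B }]
{}({B}B) ⇒ {}({()}B)   [B ::= ( )]
{}({()}B) ⇒ {}({()}())   [B ::= ( )]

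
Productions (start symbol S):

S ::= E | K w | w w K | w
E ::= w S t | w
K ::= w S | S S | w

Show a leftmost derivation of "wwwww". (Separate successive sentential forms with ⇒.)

S ⇒ Kw ⇒ SSw ⇒ wSw ⇒ wKww ⇒ wwSww ⇒ wwEww ⇒ wwwww

S ⇒ Kw   [S ::= K w]
Kw ⇒ SSw   [K ::= S S]
SSw ⇒ wSw   [S ::= w]
wSw ⇒ wKww   [S ::= K w]
wKww ⇒ wwSww   [K ::= w S]
wwSww ⇒ wwEww   [S ::= E]
wwEww ⇒ wwwww   [E ::= w]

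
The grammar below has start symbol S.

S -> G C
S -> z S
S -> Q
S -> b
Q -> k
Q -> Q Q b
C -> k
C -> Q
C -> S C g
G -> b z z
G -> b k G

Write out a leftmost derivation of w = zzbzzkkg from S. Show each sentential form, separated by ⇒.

S ⇒ zS ⇒ zzS ⇒ zzGC ⇒ zzbzzC ⇒ zzbzzSCg ⇒ zzbzzQCg ⇒ zzbzzkCg ⇒ zzbzzkkg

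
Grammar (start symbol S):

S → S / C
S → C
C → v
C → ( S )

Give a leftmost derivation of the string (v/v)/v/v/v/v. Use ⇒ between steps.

S ⇒ S/C   [S → S / C]
S/C ⇒ S/C/C   [S → S / C]
S/C/C ⇒ S/C/C/C   [S → S / C]
S/C/C/C ⇒ S/C/C/C/C   [S → S / C]
S/C/C/C/C ⇒ C/C/C/C/C   [S → C]
C/C/C/C/C ⇒ (S)/C/C/C/C   [C → ( S )]
(S)/C/C/C/C ⇒ (S/C)/C/C/C/C   [S → S / C]
(S/C)/C/C/C/C ⇒ (C/C)/C/C/C/C   [S → C]
(C/C)/C/C/C/C ⇒ (v/C)/C/C/C/C   [C → v]
(v/C)/C/C/C/C ⇒ (v/v)/C/C/C/C   [C → v]
(v/v)/C/C/C/C ⇒ (v/v)/v/C/C/C   [C → v]
(v/v)/v/C/C/C ⇒ (v/v)/v/v/C/C   [C → v]
(v/v)/v/v/C/C ⇒ (v/v)/v/v/v/C   [C → v]
(v/v)/v/v/v/C ⇒ (v/v)/v/v/v/v   [C → v]

S ⇒ S/C ⇒ S/C/C ⇒ S/C/C/C ⇒ S/C/C/C/C ⇒ C/C/C/C/C ⇒ (S)/C/C/C/C ⇒ (S/C)/C/C/C/C ⇒ (C/C)/C/C/C/C ⇒ (v/C)/C/C/C/C ⇒ (v/v)/C/C/C/C ⇒ (v/v)/v/C/C/C ⇒ (v/v)/v/v/C/C ⇒ (v/v)/v/v/v/C ⇒ (v/v)/v/v/v/v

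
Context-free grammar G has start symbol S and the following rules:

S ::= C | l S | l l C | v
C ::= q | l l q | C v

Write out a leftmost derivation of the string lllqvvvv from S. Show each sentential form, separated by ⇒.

S⇒lS⇒lllC⇒lllCv⇒lllCvv⇒lllCvvv⇒lllCvvvv⇒lllqvvvv

S ⇒ lS   [S ::= l S]
lS ⇒ lllC   [S ::= l l C]
lllC ⇒ lllCv   [C ::= C v]
lllCv ⇒ lllCvv   [C ::= C v]
lllCvv ⇒ lllCvvv   [C ::= C v]
lllCvvv ⇒ lllCvvvv   [C ::= C v]
lllCvvvv ⇒ lllqvvvv   [C ::= q]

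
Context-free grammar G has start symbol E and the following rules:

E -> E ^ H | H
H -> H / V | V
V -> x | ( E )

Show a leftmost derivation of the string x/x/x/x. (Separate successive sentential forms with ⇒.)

E⇒H⇒H/V⇒H/V/V⇒H/V/V/V⇒V/V/V/V⇒x/V/V/V⇒x/x/V/V⇒x/x/x/V⇒x/x/x/x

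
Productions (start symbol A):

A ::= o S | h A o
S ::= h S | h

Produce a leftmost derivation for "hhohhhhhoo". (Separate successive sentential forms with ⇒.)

A ⇒ hAo ⇒ hhAoo ⇒ hhoSoo ⇒ hhohSoo ⇒ hhohhSoo ⇒ hhohhhSoo ⇒ hhohhhhSoo ⇒ hhohhhhhoo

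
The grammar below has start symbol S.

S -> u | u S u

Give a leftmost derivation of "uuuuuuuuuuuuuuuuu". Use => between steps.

S => uSu => uuSuu => uuuSuuu => uuuuSuuuu => uuuuuSuuuuu => uuuuuuSuuuuuu => uuuuuuuSuuuuuuu => uuuuuuuuSuuuuuuuu => uuuuuuuuuuuuuuuuu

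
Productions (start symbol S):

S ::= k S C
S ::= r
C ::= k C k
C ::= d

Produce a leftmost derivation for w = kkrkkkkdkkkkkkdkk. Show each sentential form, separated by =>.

S => kSC   [S ::= k S C]
kSC => kkSCC   [S ::= k S C]
kkSCC => kkrCC   [S ::= r]
kkrCC => kkrkCkC   [C ::= k C k]
kkrkCkC => kkrkkCkkC   [C ::= k C k]
kkrkkCkkC => kkrkkkCkkkC   [C ::= k C k]
kkrkkkCkkkC => kkrkkkkCkkkkC   [C ::= k C k]
kkrkkkkCkkkkC => kkrkkkkdkkkkC   [C ::= d]
kkrkkkkdkkkkC => kkrkkkkdkkkkkCk   [C ::= k C k]
kkrkkkkdkkkkkCk => kkrkkkkdkkkkkkCkk   [C ::= k C k]
kkrkkkkdkkkkkkCkk => kkrkkkkdkkkkkkdkk   [C ::= d]

S => kSC => kkSCC => kkrCC => kkrkCkC => kkrkkCkkC => kkrkkkCkkkC => kkrkkkkCkkkkC => kkrkkkkdkkkkC => kkrkkkkdkkkkkCk => kkrkkkkdkkkkkkCkk => kkrkkkkdkkkkkkdkk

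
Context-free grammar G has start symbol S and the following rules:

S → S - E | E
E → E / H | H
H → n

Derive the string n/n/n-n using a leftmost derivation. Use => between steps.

S => S-E => E-E => E/H-E => E/H/H-E => H/H/H-E => n/H/H-E => n/n/H-E => n/n/n-E => n/n/n-H => n/n/n-n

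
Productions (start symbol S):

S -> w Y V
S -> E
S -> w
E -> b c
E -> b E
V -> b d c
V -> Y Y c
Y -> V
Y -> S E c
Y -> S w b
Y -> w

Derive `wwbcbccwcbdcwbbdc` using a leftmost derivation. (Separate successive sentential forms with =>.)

S=>wYV=>wSwbV=>wwYVwbV=>wwVVwbV=>wwYYcVwbV=>wwSEcYcVwbV=>wwEEcYcVwbV=>wwbcEcYcVwbV=>wwbcbccYcVwbV=>wwbcbccwcVwbV=>wwbcbccwcbdcwbV=>wwbcbccwcbdcwbbdc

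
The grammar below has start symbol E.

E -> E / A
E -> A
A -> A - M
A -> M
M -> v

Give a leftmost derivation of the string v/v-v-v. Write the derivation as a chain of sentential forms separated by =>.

E => E/A   [E -> E / A]
E/A => A/A   [E -> A]
A/A => M/A   [A -> M]
M/A => v/A   [M -> v]
v/A => v/A-M   [A -> A - M]
v/A-M => v/A-M-M   [A -> A - M]
v/A-M-M => v/M-M-M   [A -> M]
v/M-M-M => v/v-M-M   [M -> v]
v/v-M-M => v/v-v-M   [M -> v]
v/v-v-M => v/v-v-v   [M -> v]

E => E/A => A/A => M/A => v/A => v/A-M => v/A-M-M => v/M-M-M => v/v-M-M => v/v-v-M => v/v-v-v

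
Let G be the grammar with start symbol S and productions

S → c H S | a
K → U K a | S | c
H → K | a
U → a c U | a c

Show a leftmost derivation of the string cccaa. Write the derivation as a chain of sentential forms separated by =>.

S => cHS   [S → c H S]
cHS => cKS   [H → K]
cKS => ccS   [K → c]
ccS => cccHS   [S → c H S]
cccHS => cccaS   [H → a]
cccaS => cccaa   [S → a]

S => cHS => cKS => ccS => cccHS => cccaS => cccaa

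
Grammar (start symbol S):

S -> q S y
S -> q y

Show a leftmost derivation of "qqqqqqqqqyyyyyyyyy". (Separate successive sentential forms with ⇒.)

S ⇒ qSy ⇒ qqSyy ⇒ qqqSyyy ⇒ qqqqSyyyy ⇒ qqqqqSyyyyy ⇒ qqqqqqSyyyyyy ⇒ qqqqqqqSyyyyyyy ⇒ qqqqqqqqSyyyyyyyy ⇒ qqqqqqqqqyyyyyyyyy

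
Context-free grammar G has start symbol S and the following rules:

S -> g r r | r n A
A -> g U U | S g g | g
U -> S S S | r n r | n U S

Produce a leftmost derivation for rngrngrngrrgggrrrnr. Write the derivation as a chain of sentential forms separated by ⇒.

S ⇒ rnA ⇒ rngUU ⇒ rngSSSU ⇒ rngrnASSU ⇒ rngrngSSU ⇒ rngrngrnASU ⇒ rngrngrnSggSU ⇒ rngrngrngrrggSU ⇒ rngrngrngrrgggrrU ⇒ rngrngrngrrgggrrrnr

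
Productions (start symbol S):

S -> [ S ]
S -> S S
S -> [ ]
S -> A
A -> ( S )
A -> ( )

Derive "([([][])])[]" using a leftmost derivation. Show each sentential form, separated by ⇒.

S ⇒ SS   [S -> S S]
SS ⇒ AS   [S -> A]
AS ⇒ (S)S   [A -> ( S )]
(S)S ⇒ ([S])S   [S -> [ S ]]
([S])S ⇒ ([A])S   [S -> A]
([A])S ⇒ ([(S)])S   [A -> ( S )]
([(S)])S ⇒ ([(SS)])S   [S -> S S]
([(SS)])S ⇒ ([([]S)])S   [S -> [ ]]
([([]S)])S ⇒ ([([][])])S   [S -> [ ]]
([([][])])S ⇒ ([([][])])[]   [S -> [ ]]

S ⇒ SS ⇒ AS ⇒ (S)S ⇒ ([S])S ⇒ ([A])S ⇒ ([(S)])S ⇒ ([(SS)])S ⇒ ([([]S)])S ⇒ ([([][])])S ⇒ ([([][])])[]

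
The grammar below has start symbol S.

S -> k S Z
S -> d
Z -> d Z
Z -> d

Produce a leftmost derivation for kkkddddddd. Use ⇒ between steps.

S ⇒ kSZ   [S -> k S Z]
kSZ ⇒ kkSZZ   [S -> k S Z]
kkSZZ ⇒ kkkSZZZ   [S -> k S Z]
kkkSZZZ ⇒ kkkdZZZ   [S -> d]
kkkdZZZ ⇒ kkkddZZ   [Z -> d]
kkkddZZ ⇒ kkkdddZZ   [Z -> d Z]
kkkdddZZ ⇒ kkkddddZ   [Z -> d]
kkkddddZ ⇒ kkkdddddZ   [Z -> d Z]
kkkdddddZ ⇒ kkkddddddZ   [Z -> d Z]
kkkddddddZ ⇒ kkkddddddd   [Z -> d]

S⇒kSZ⇒kkSZZ⇒kkkSZZZ⇒kkkdZZZ⇒kkkddZZ⇒kkkdddZZ⇒kkkddddZ⇒kkkdddddZ⇒kkkddddddZ⇒kkkddddddd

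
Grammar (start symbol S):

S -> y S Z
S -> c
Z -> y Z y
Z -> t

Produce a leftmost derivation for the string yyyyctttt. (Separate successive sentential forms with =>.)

S => ySZ   [S -> y S Z]
ySZ => yySZZ   [S -> y S Z]
yySZZ => yyySZZZ   [S -> y S Z]
yyySZZZ => yyyySZZZZ   [S -> y S Z]
yyyySZZZZ => yyyycZZZZ   [S -> c]
yyyycZZZZ => yyyyctZZZ   [Z -> t]
yyyyctZZZ => yyyycttZZ   [Z -> t]
yyyycttZZ => yyyyctttZ   [Z -> t]
yyyyctttZ => yyyyctttt   [Z -> t]

S=>ySZ=>yySZZ=>yyySZZZ=>yyyySZZZZ=>yyyycZZZZ=>yyyyctZZZ=>yyyycttZZ=>yyyyctttZ=>yyyyctttt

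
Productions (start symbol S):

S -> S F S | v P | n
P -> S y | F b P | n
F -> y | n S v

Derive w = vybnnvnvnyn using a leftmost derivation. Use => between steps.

S => SFS   [S -> S F S]
SFS => SFSFS   [S -> S F S]
SFSFS => vPFSFS   [S -> v P]
vPFSFS => vFbPFSFS   [P -> F b P]
vFbPFSFS => vybPFSFS   [F -> y]
vybPFSFS => vybnFSFS   [P -> n]
vybnFSFS => vybnnSvSFS   [F -> n S v]
vybnnSvSFS => vybnnvPvSFS   [S -> v P]
vybnnvPvSFS => vybnnvnvSFS   [P -> n]
vybnnvnvSFS => vybnnvnvnFS   [S -> n]
vybnnvnvnFS => vybnnvnvnyS   [F -> y]
vybnnvnvnyS => vybnnvnvnyn   [S -> n]

S => SFS => SFSFS => vPFSFS => vFbPFSFS => vybPFSFS => vybnFSFS => vybnnSvSFS => vybnnvPvSFS => vybnnvnvSFS => vybnnvnvnFS => vybnnvnvnyS => vybnnvnvnyn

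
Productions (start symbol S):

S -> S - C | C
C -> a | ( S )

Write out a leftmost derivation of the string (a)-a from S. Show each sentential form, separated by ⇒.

S ⇒ S-C ⇒ C-C ⇒ (S)-C ⇒ (C)-C ⇒ (a)-C ⇒ (a)-a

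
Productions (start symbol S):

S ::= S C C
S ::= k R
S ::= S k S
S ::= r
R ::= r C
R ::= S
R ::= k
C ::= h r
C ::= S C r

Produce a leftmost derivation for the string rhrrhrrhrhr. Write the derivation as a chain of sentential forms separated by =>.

S => SCC => SCCCC => rCCCC => rhrCCC => rhrSCrCC => rhrrCrCC => rhrrhrrCC => rhrrhrrhrC => rhrrhrrhrhr

S => SCC   [S ::= S C C]
SCC => SCCCC   [S ::= S C C]
SCCCC => rCCCC   [S ::= r]
rCCCC => rhrCCC   [C ::= h r]
rhrCCC => rhrSCrCC   [C ::= S C r]
rhrSCrCC => rhrrCrCC   [S ::= r]
rhrrCrCC => rhrrhrrCC   [C ::= h r]
rhrrhrrCC => rhrrhrrhrC   [C ::= h r]
rhrrhrrhrC => rhrrhrrhrhr   [C ::= h r]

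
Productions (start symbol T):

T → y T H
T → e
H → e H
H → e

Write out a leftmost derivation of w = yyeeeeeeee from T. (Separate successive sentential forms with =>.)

T => yTH   [T → y T H]
yTH => yyTHH   [T → y T H]
yyTHH => yyeHH   [T → e]
yyeHH => yyeeHH   [H → e H]
yyeeHH => yyeeeHH   [H → e H]
yyeeeHH => yyeeeeHH   [H → e H]
yyeeeeHH => yyeeeeeH   [H → e]
yyeeeeeH => yyeeeeeeH   [H → e H]
yyeeeeeeH => yyeeeeeeeH   [H → e H]
yyeeeeeeeH => yyeeeeeeee   [H → e]

T=>yTH=>yyTHH=>yyeHH=>yyeeHH=>yyeeeHH=>yyeeeeHH=>yyeeeeeH=>yyeeeeeeH=>yyeeeeeeeH=>yyeeeeeeee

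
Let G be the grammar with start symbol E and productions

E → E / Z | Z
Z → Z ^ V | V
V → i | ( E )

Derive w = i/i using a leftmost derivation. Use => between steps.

E => E/Z => Z/Z => V/Z => i/Z => i/V => i/i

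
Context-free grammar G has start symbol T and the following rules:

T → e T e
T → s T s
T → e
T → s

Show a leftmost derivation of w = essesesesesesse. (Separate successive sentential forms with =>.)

T => eTe => esTse => essTsse => esseTesse => essesTsesse => esseseTesesse => essesesTsesesse => essesesesesesse

T => eTe   [T → e T e]
eTe => esTse   [T → s T s]
esTse => essTsse   [T → s T s]
essTsse => esseTesse   [T → e T e]
esseTesse => essesTsesse   [T → s T s]
essesTsesse => esseseTesesse   [T → e T e]
esseseTesesse => essesesTsesesse   [T → s T s]
essesesTsesesse => essesesesesesse   [T → e]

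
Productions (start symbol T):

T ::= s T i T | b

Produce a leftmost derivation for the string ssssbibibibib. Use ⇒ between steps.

T⇒sTiT⇒ssTiTiT⇒sssTiTiTiT⇒ssssTiTiTiTiT⇒ssssbiTiTiTiT⇒ssssbibiTiTiT⇒ssssbibibiTiT⇒ssssbibibibiT⇒ssssbibibibib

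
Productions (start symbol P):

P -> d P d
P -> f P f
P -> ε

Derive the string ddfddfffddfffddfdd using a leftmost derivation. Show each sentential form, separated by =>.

P => dPd => ddPdd => ddfPfdd => ddfdPdfdd => ddfddPddfdd => ddfddfPfddfdd => ddfddffPffddfdd => ddfddfffPfffddfdd => ddfddfffdPdfffddfdd => ddfddfffddfffddfdd

P => dPd   [P -> d P d]
dPd => ddPdd   [P -> d P d]
ddPdd => ddfPfdd   [P -> f P f]
ddfPfdd => ddfdPdfdd   [P -> d P d]
ddfdPdfdd => ddfddPddfdd   [P -> d P d]
ddfddPddfdd => ddfddfPfddfdd   [P -> f P f]
ddfddfPfddfdd => ddfddffPffddfdd   [P -> f P f]
ddfddffPffddfdd => ddfddfffPfffddfdd   [P -> f P f]
ddfddfffPfffddfdd => ddfddfffdPdfffddfdd   [P -> d P d]
ddfddfffdPdfffddfdd => ddfddfffddfffddfdd   [P -> ε]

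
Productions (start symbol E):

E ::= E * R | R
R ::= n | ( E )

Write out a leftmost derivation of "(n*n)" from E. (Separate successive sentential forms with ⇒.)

E ⇒ R ⇒ (E) ⇒ (E*R) ⇒ (R*R) ⇒ (n*R) ⇒ (n*n)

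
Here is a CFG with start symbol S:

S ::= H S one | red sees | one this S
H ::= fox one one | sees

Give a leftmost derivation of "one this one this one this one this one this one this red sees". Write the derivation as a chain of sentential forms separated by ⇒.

S ⇒ one this S ⇒ one this one this S ⇒ one this one this one this S ⇒ one this one this one this one this S ⇒ one this one this one this one this one this S ⇒ one this one this one this one this one this one this S ⇒ one this one this one this one this one this one this red sees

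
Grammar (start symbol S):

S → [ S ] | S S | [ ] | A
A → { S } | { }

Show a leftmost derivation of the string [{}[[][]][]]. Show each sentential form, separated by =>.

S => [S]   [S → [ S ]]
[S] => [SS]   [S → S S]
[SS] => [AS]   [S → A]
[AS] => [{}S]   [A → { }]
[{}S] => [{}SS]   [S → S S]
[{}SS] => [{}[S]S]   [S → [ S ]]
[{}[S]S] => [{}[SS]S]   [S → S S]
[{}[SS]S] => [{}[[]S]S]   [S → [ ]]
[{}[[]S]S] => [{}[[][]]S]   [S → [ ]]
[{}[[][]]S] => [{}[[][]][]]   [S → [ ]]

S => [S] => [SS] => [AS] => [{}S] => [{}SS] => [{}[S]S] => [{}[SS]S] => [{}[[]S]S] => [{}[[][]]S] => [{}[[][]][]]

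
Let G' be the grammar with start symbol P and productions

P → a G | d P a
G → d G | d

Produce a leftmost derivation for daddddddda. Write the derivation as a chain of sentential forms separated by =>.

P => dPa => daGa => dadGa => daddGa => dadddGa => daddddGa => dadddddGa => daddddddGa => daddddddda

P => dPa   [P → d P a]
dPa => daGa   [P → a G]
daGa => dadGa   [G → d G]
dadGa => daddGa   [G → d G]
daddGa => dadddGa   [G → d G]
dadddGa => daddddGa   [G → d G]
daddddGa => dadddddGa   [G → d G]
dadddddGa => daddddddGa   [G → d G]
daddddddGa => daddddddda   [G → d]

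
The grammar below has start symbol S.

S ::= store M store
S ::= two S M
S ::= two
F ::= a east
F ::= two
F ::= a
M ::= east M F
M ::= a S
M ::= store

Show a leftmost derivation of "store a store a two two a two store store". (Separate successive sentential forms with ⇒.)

S ⇒ store M store ⇒ store a S store ⇒ store a store M store store ⇒ store a store a S store store ⇒ store a store a two S M store store ⇒ store a store a two two M store store ⇒ store a store a two two a S store store ⇒ store a store a two two a two store store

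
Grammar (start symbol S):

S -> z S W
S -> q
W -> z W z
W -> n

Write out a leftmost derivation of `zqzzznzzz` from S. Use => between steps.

S => zSW   [S -> z S W]
zSW => zqW   [S -> q]
zqW => zqzWz   [W -> z W z]
zqzWz => zqzzWzz   [W -> z W z]
zqzzWzz => zqzzzWzzz   [W -> z W z]
zqzzzWzzz => zqzzznzzz   [W -> n]

S => zSW => zqW => zqzWz => zqzzWzz => zqzzzWzzz => zqzzznzzz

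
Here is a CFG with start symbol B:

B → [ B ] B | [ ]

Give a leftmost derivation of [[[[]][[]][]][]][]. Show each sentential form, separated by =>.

B => [B]B => [[B]B]B => [[[B]B]B]B => [[[[]]B]B]B => [[[[]][B]B]B]B => [[[[]][[]]B]B]B => [[[[]][[]][]]B]B => [[[[]][[]][]][]]B => [[[[]][[]][]][]][]

B => [B]B   [B → [ B ] B]
[B]B => [[B]B]B   [B → [ B ] B]
[[B]B]B => [[[B]B]B]B   [B → [ B ] B]
[[[B]B]B]B => [[[[]]B]B]B   [B → [ ]]
[[[[]]B]B]B => [[[[]][B]B]B]B   [B → [ B ] B]
[[[[]][B]B]B]B => [[[[]][[]]B]B]B   [B → [ ]]
[[[[]][[]]B]B]B => [[[[]][[]][]]B]B   [B → [ ]]
[[[[]][[]][]]B]B => [[[[]][[]][]][]]B   [B → [ ]]
[[[[]][[]][]][]]B => [[[[]][[]][]][]][]   [B → [ ]]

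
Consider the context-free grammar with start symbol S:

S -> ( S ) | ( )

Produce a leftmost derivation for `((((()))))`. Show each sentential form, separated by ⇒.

S⇒(S)⇒((S))⇒(((S)))⇒((((S))))⇒((((()))))

S ⇒ (S)   [S -> ( S )]
(S) ⇒ ((S))   [S -> ( S )]
((S)) ⇒ (((S)))   [S -> ( S )]
(((S))) ⇒ ((((S))))   [S -> ( S )]
((((S)))) ⇒ ((((()))))   [S -> ( )]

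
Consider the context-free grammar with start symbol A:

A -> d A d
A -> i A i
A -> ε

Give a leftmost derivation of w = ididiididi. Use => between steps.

A=>iAi=>idAdi=>idiAidi=>ididAdidi=>ididiAididi=>ididiididi

A => iAi   [A -> i A i]
iAi => idAdi   [A -> d A d]
idAdi => idiAidi   [A -> i A i]
idiAidi => ididAdidi   [A -> d A d]
ididAdidi => ididiAididi   [A -> i A i]
ididiAididi => ididiididi   [A -> ε]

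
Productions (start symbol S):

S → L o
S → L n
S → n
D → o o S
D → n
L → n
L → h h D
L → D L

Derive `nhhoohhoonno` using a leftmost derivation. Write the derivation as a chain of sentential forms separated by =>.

S => Lo   [S → L o]
Lo => DLo   [L → D L]
DLo => nLo   [D → n]
nLo => nhhDo   [L → h h D]
nhhDo => nhhooSo   [D → o o S]
nhhooSo => nhhooLno   [S → L n]
nhhooLno => nhhoohhDno   [L → h h D]
nhhoohhDno => nhhoohhooSno   [D → o o S]
nhhoohhooSno => nhhoohhoonno   [S → n]

S => Lo => DLo => nLo => nhhDo => nhhooSo => nhhooLno => nhhoohhDno => nhhoohhooSno => nhhoohhoonno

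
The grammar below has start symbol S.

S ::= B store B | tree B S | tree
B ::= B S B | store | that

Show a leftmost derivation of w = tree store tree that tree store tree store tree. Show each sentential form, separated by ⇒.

S ⇒ tree B S ⇒ tree B S B S ⇒ tree B S B S B S ⇒ tree B S B S B S B S ⇒ tree store S B S B S B S ⇒ tree store tree B S B S B S ⇒ tree store tree that S B S B S ⇒ tree store tree that tree B S B S ⇒ tree store tree that tree store S B S ⇒ tree store tree that tree store tree B S ⇒ tree store tree that tree store tree store S ⇒ tree store tree that tree store tree store tree

S ⇒ tree B S   [S ::= tree B S]
tree B S ⇒ tree B S B S   [B ::= B S B]
tree B S B S ⇒ tree B S B S B S   [B ::= B S B]
tree B S B S B S ⇒ tree B S B S B S B S   [B ::= B S B]
tree B S B S B S B S ⇒ tree store S B S B S B S   [B ::= store]
tree store S B S B S B S ⇒ tree store tree B S B S B S   [S ::= tree]
tree store tree B S B S B S ⇒ tree store tree that S B S B S   [B ::= that]
tree store tree that S B S B S ⇒ tree store tree that tree B S B S   [S ::= tree]
tree store tree that tree B S B S ⇒ tree store tree that tree store S B S   [B ::= store]
tree store tree that tree store S B S ⇒ tree store tree that tree store tree B S   [S ::= tree]
tree store tree that tree store tree B S ⇒ tree store tree that tree store tree store S   [B ::= store]
tree store tree that tree store tree store S ⇒ tree store tree that tree store tree store tree   [S ::= tree]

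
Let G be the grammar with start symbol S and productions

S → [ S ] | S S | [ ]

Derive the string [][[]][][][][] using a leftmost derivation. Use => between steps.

S => SS   [S → S S]
SS => SSS   [S → S S]
SSS => SSSS   [S → S S]
SSSS => SSSSS   [S → S S]
SSSSS => []SSSS   [S → [ ]]
[]SSSS => []SSSSS   [S → S S]
[]SSSSS => [][S]SSSS   [S → [ S ]]
[][S]SSSS => [][[]]SSSS   [S → [ ]]
[][[]]SSSS => [][[]][]SSS   [S → [ ]]
[][[]][]SSS => [][[]][][]SS   [S → [ ]]
[][[]][][]SS => [][[]][][][]S   [S → [ ]]
[][[]][][][]S => [][[]][][][][]   [S → [ ]]

S => SS => SSS => SSSS => SSSSS => []SSSS => []SSSSS => [][S]SSSS => [][[]]SSSS => [][[]][]SSS => [][[]][][]SS => [][[]][][][]S => [][[]][][][][]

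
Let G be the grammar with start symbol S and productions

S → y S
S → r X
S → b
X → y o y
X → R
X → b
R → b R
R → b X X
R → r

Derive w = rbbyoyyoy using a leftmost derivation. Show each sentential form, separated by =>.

S=>rX=>rR=>rbR=>rbbXX=>rbbyoyX=>rbbyoyyoy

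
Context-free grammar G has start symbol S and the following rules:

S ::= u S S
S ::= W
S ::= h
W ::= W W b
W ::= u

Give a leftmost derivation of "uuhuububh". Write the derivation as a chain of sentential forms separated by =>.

S => uSS => uuSSS => uuhSS => uuhWS => uuhWWbS => uuhWWbWbS => uuhuWbWbS => uuhuubWbS => uuhuububS => uuhuububh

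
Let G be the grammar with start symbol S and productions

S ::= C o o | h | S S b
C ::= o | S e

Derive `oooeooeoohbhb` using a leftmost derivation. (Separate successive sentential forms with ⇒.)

S⇒SSb⇒SSbSb⇒CooSbSb⇒SeooSbSb⇒CooeooSbSb⇒SeooeooSbSb⇒CooeooeooSbSb⇒oooeooeooSbSb⇒oooeooeoohbSb⇒oooeooeoohbhb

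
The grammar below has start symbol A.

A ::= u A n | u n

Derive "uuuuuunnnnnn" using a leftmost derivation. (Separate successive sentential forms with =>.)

A => uAn   [A ::= u A n]
uAn => uuAnn   [A ::= u A n]
uuAnn => uuuAnnn   [A ::= u A n]
uuuAnnn => uuuuAnnnn   [A ::= u A n]
uuuuAnnnn => uuuuuAnnnnn   [A ::= u A n]
uuuuuAnnnnn => uuuuuunnnnnn   [A ::= u n]

A=>uAn=>uuAnn=>uuuAnnn=>uuuuAnnnn=>uuuuuAnnnnn=>uuuuuunnnnnn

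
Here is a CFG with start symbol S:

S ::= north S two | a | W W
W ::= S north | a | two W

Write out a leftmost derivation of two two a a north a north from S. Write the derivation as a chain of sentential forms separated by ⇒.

S ⇒ W W ⇒ S north W ⇒ W W north W ⇒ two W W north W ⇒ two two W W north W ⇒ two two a W north W ⇒ two two a a north W ⇒ two two a a north S north ⇒ two two a a north a north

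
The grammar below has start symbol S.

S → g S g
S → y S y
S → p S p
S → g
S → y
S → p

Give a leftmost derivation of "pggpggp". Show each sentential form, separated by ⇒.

S⇒pSp⇒pgSgp⇒pggSggp⇒pggpggp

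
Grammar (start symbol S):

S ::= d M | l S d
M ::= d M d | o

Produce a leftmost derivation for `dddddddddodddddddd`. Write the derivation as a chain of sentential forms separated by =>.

S => dM   [S ::= d M]
dM => ddMd   [M ::= d M d]
ddMd => dddMdd   [M ::= d M d]
dddMdd => ddddMddd   [M ::= d M d]
ddddMddd => dddddMdddd   [M ::= d M d]
dddddMdddd => ddddddMddddd   [M ::= d M d]
ddddddMddddd => dddddddMdddddd   [M ::= d M d]
dddddddMdddddd => ddddddddMddddddd   [M ::= d M d]
ddddddddMddddddd => dddddddddMdddddddd   [M ::= d M d]
dddddddddMdddddddd => dddddddddodddddddd   [M ::= o]

S => dM => ddMd => dddMdd => ddddMddd => dddddMdddd => ddddddMddddd => dddddddMdddddd => ddddddddMddddddd => dddddddddMdddddddd => dddddddddodddddddd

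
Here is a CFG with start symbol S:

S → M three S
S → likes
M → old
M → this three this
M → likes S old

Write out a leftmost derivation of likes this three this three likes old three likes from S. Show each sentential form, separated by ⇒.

S ⇒ M three S ⇒ likes S old three S ⇒ likes M three S old three S ⇒ likes this three this three S old three S ⇒ likes this three this three likes old three S ⇒ likes this three this three likes old three likes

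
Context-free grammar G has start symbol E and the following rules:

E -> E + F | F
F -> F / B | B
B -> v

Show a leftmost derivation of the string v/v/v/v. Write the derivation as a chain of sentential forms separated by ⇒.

E ⇒ F ⇒ F/B ⇒ F/B/B ⇒ F/B/B/B ⇒ B/B/B/B ⇒ v/B/B/B ⇒ v/v/B/B ⇒ v/v/v/B ⇒ v/v/v/v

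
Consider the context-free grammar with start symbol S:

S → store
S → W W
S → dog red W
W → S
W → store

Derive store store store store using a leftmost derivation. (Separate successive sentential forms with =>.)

S => W W   [S → W W]
W W => S W   [W → S]
S W => W W W   [S → W W]
W W W => store W W   [W → store]
store W W => store S W   [W → S]
store S W => store store W   [S → store]
store store W => store store S   [W → S]
store store S => store store W W   [S → W W]
store store W W => store store S W   [W → S]
store store S W => store store store W   [S → store]
store store store W => store store store store   [W → store]

S => W W => S W => W W W => store W W => store S W => store store W => store store S => store store W W => store store S W => store store store W => store store store store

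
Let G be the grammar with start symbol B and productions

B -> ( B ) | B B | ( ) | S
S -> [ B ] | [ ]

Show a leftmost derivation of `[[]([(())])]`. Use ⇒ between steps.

B⇒S⇒[B]⇒[BB]⇒[SB]⇒[[]B]⇒[[](B)]⇒[[](S)]⇒[[]([B])]⇒[[]([(B)])]⇒[[]([(())])]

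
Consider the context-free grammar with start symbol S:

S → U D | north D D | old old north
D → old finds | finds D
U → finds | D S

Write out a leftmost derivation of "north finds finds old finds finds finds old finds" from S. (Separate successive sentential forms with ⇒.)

S ⇒ north D D ⇒ north finds D D ⇒ north finds finds D D ⇒ north finds finds old finds D ⇒ north finds finds old finds finds D ⇒ north finds finds old finds finds finds D ⇒ north finds finds old finds finds finds old finds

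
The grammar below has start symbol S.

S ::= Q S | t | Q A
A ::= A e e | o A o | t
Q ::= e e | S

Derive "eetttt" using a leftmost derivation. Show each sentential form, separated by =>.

S=>QA=>SA=>QSA=>SSA=>QSSA=>eeSSA=>eeQASA=>eeSASA=>eetASA=>eettSA=>eetttA=>eetttt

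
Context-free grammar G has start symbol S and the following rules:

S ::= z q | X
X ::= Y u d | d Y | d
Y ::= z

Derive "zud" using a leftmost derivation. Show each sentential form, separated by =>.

S=>X=>Yud=>zud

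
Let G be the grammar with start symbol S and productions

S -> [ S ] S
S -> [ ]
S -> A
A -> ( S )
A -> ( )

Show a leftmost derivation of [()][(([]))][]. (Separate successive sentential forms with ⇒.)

S⇒[S]S⇒[A]S⇒[()]S⇒[()][S]S⇒[()][A]S⇒[()][(S)]S⇒[()][(A)]S⇒[()][((S))]S⇒[()][(([]))]S⇒[()][(([]))][]

S ⇒ [S]S   [S -> [ S ] S]
[S]S ⇒ [A]S   [S -> A]
[A]S ⇒ [()]S   [A -> ( )]
[()]S ⇒ [()][S]S   [S -> [ S ] S]
[()][S]S ⇒ [()][A]S   [S -> A]
[()][A]S ⇒ [()][(S)]S   [A -> ( S )]
[()][(S)]S ⇒ [()][(A)]S   [S -> A]
[()][(A)]S ⇒ [()][((S))]S   [A -> ( S )]
[()][((S))]S ⇒ [()][(([]))]S   [S -> [ ]]
[()][(([]))]S ⇒ [()][(([]))][]   [S -> [ ]]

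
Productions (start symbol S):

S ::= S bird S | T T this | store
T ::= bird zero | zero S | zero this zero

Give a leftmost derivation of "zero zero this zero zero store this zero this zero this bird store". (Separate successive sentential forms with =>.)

S => S bird S => T T this bird S => zero S T this bird S => zero T T this T this bird S => zero zero this zero T this T this bird S => zero zero this zero zero S this T this bird S => zero zero this zero zero store this T this bird S => zero zero this zero zero store this zero this zero this bird S => zero zero this zero zero store this zero this zero this bird store

S => S bird S   [S ::= S bird S]
S bird S => T T this bird S   [S ::= T T this]
T T this bird S => zero S T this bird S   [T ::= zero S]
zero S T this bird S => zero T T this T this bird S   [S ::= T T this]
zero T T this T this bird S => zero zero this zero T this T this bird S   [T ::= zero this zero]
zero zero this zero T this T this bird S => zero zero this zero zero S this T this bird S   [T ::= zero S]
zero zero this zero zero S this T this bird S => zero zero this zero zero store this T this bird S   [S ::= store]
zero zero this zero zero store this T this bird S => zero zero this zero zero store this zero this zero this bird S   [T ::= zero this zero]
zero zero this zero zero store this zero this zero this bird S => zero zero this zero zero store this zero this zero this bird store   [S ::= store]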